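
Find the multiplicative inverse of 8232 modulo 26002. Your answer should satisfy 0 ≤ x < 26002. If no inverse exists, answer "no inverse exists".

Euclidean algorithm on 26002, 8232:
26002 = 3·8232 + 1306
8232 = 6·1306 + 396
1306 = 3·396 + 118
396 = 3·118 + 42
118 = 2·42 + 34
42 = 1·34 + 8
34 = 4·8 + 2
8 = 4·2 + 0
Since gcd = 2 > 1, 8232 is not a unit mod 26002.

no inverse exists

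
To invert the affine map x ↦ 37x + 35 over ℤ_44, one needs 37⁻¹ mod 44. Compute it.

gcd(44, 37) by repeated division:
44 = 1*37 + 7
37 = 5*7 + 2
7 = 3*2 + 1
2 = 2*1 + 0
Since gcd(37, 44) = 1, back-substitute to write 1 as a combination:
1 = 7 − 3·2
1 = −3·37 + 16·7
1 = 16·44 − 19·37
So 37·(-19) ≡ 1 (mod 44), and -19 ≡ 25 (mod 44).

25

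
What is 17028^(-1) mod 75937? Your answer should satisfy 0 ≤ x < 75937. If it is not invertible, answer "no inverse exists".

Extended Euclidean algorithm:
75937 = 4*17028 + 7825
17028 = 2*7825 + 1378
7825 = 5*1378 + 935
1378 = 1*935 + 443
935 = 2*443 + 49
443 = 9*49 + 2
49 = 24*2 + 1
2 = 2*1 + 0
Since gcd(17028, 75937) = 1, back-substitute to write 1 as a combination:
1 = 49 − 24·2
1 = −24·443 + 217·49
1 = 217·935 − 458·443
1 = −458·1378 + 675·935
1 = 675·7825 − 3833·1378
1 = −3833·17028 + 8341·7825
1 = 8341·75937 − 37197·17028
Hence 17028⁻¹ ≡ -37197 ≡ 38740 (mod 75937).

38740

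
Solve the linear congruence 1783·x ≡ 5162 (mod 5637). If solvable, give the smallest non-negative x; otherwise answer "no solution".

First find gcd(1783, 5637):
5637 = 3*1783 + 288
1783 = 6*288 + 55
288 = 5*55 + 13
55 = 4*13 + 3
13 = 4*3 + 1
3 = 3*1 + 0
gcd = 1, so a unique solution mod 5637 exists.
Back-substitute for the Bézout coefficients:
1 = 13 − 4·3
1 = −4·55 + 17·13
1 = 17·288 − 89·55
1 = −89·1783 + 551·288
1 = 551·5637 − 1742·1783
So 1783·(-1742) ≡ 1 (mod 5637), giving 1783⁻¹ ≡ 3895.
x ≡ 1783⁻¹·5162 ≡ 3895·5162 ≡ 4448 (mod 5637).

4448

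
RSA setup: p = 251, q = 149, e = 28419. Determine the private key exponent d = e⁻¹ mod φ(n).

φ(n) = (p−1)(q−1) = 250·148 = 37000.
Need d with 28419·d ≡ 1 (mod 37000). Apply the extended Euclidean algorithm:
37000 = 1×28419 + 8581
28419 = 3×8581 + 2676
8581 = 3×2676 + 553
2676 = 4×553 + 464
553 = 1×464 + 89
464 = 5×89 + 19
89 = 4×19 + 13
19 = 1×13 + 6
13 = 2×6 + 1
6 = 6×1 + 0
Back-substitute:
1 = 13 − 2·6
1 = −2·19 + 3·13
1 = 3·89 − 14·19
1 = −14·464 + 73·89
1 = 73·553 − 87·464
1 = −87·2676 + 421·553
1 = 421·8581 − 1350·2676
1 = −1350·28419 + 4471·8581
1 = 4471·37000 − 5821·28419
So 28419·(-5821) ≡ 1 (mod 37000), hence d ≡ -5821 ≡ 31179 (mod 37000).

31179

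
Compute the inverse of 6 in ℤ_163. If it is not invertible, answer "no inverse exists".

Extended Euclidean algorithm:
163 = 27*6 + 1
6 = 6*1 + 0
The gcd is 1. Working backward:
1 = 163 − 27·6
Hence 6⁻¹ ≡ -27 ≡ 136 (mod 163).

136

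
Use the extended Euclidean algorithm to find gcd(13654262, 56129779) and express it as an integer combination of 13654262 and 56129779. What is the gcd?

Apply Euclid's algorithm to 56129779 and 13654262:
56129779 = 4*13654262 + 1512731
13654262 = 9*1512731 + 39683
1512731 = 38*39683 + 4777
39683 = 8*4777 + 1467
4777 = 3*1467 + 376
1467 = 3*376 + 339
376 = 1*339 + 37
339 = 9*37 + 6
37 = 6*6 + 1
6 = 6*1 + 0
gcd(13654262, 56129779) = 1.
Working backward:
1 = 37 − 6·6
1 = −6·339 + 55·37
1 = 55·376 − 61·339
1 = −61·1467 + 238·376
1 = 238·4777 − 775·1467
1 = −775·39683 + 6438·4777
1 = 6438·1512731 − 245419·39683
1 = −245419·13654262 + 2215209·1512731
1 = 2215209·56129779 − 9106255·13654262
So 1 = (2215209)·56129779 + (-9106255)·13654262.

1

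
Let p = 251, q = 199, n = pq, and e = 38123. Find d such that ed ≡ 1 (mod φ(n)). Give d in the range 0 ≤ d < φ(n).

φ(n) = (p−1)(q−1) = 250·198 = 49500.
Need d with 38123·d ≡ 1 (mod 49500). Apply the extended Euclidean algorithm:
49500 = 1·38123 + 11377
38123 = 3·11377 + 3992
11377 = 2·3992 + 3393
3992 = 1·3393 + 599
3393 = 5·599 + 398
599 = 1·398 + 201
398 = 1·201 + 197
201 = 1·197 + 4
197 = 49·4 + 1
4 = 4·1 + 0
Back-substitute:
1 = 197 − 49·4
1 = −49·201 + 50·197
1 = 50·398 − 99·201
1 = −99·599 + 149·398
1 = 149·3393 − 844·599
1 = −844·3992 + 993·3393
1 = 993·11377 − 2830·3992
1 = −2830·38123 + 9483·11377
1 = 9483·49500 − 12313·38123
So 38123·(-12313) ≡ 1 (mod 49500), hence d ≡ -12313 ≡ 37187 (mod 49500).

37187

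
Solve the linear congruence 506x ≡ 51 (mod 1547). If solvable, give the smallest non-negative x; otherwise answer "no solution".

1275

First find gcd(506, 1547):
1547 = 3×506 + 29
506 = 17×29 + 13
29 = 2×13 + 3
13 = 4×3 + 1
3 = 3×1 + 0
gcd = 1, so a unique solution mod 1547 exists.
Back-substitute for the Bézout coefficients:
1 = 13 − 4·3
1 = −4·29 + 9·13
1 = 9·506 − 157·29
1 = −157·1547 + 480·506
So 506·(480) ≡ 1 (mod 1547), giving 506⁻¹ ≡ 480.
x ≡ 506⁻¹·51 ≡ 480·51 ≡ 1275 (mod 1547).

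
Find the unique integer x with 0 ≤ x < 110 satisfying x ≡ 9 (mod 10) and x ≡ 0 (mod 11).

99

Write x = 9 + 10·k. Then 10·k ≡ 0 − 9 ≡ 2 (mod 11).
Need 10⁻¹ mod 11. Extended Euclid on (11, 10):
11 = 1*10 + 1
10 = 10*1 + 0
Back-substitute:
1 = 11 − 10
10⁻¹ ≡ 10 (mod 11), so k ≡ 10·2 ≡ 9 (mod 11).
x = 9 + 10·9 = 99.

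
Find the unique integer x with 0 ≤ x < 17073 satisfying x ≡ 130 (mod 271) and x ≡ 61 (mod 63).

943

Write x = 130 + 271·k. Then 271·k ≡ 61 − 130 ≡ 57 (mod 63).
Need 271⁻¹ mod 63. Extended Euclid on (63, 19):
63 = 3×19 + 6
19 = 3×6 + 1
6 = 6×1 + 0
Back-substitute:
1 = 19 − 3·6
1 = −3·63 + 10·19
271⁻¹ ≡ 10 (mod 63), so k ≡ 10·57 ≡ 3 (mod 63).
x = 130 + 271·3 = 943.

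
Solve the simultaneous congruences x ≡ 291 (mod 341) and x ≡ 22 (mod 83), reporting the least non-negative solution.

Write x = 291 + 341·k. Then 341·k ≡ 22 − 291 ≡ 63 (mod 83).
Need 341⁻¹ mod 83. Extended Euclid on (83, 9):
83 = 9×9 + 2
9 = 4×2 + 1
2 = 2×1 + 0
Back-substitute:
1 = 9 − 4·2
1 = −4·83 + 37·9
341⁻¹ ≡ 37 (mod 83), so k ≡ 37·63 ≡ 7 (mod 83).
x = 291 + 341·7 = 2678.

2678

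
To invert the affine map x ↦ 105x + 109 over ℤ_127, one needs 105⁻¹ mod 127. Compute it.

Apply the Euclidean algorithm to 127 and 105:
127 = 1×105 + 22
105 = 4×22 + 17
22 = 1×17 + 5
17 = 3×5 + 2
5 = 2×2 + 1
2 = 2×1 + 0
gcd = 1, so the inverse exists. Back-substitute:
1 = 5 − 2·2
1 = −2·17 + 7·5
1 = 7·22 − 9·17
1 = −9·105 + 43·22
1 = 43·127 − 52·105
Hence 105⁻¹ ≡ -52 ≡ 75 (mod 127).

75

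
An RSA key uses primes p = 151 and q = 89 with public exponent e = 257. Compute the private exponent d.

φ(n) = (p−1)(q−1) = 150·88 = 13200.
Need d with 257·d ≡ 1 (mod 13200). Apply the extended Euclidean algorithm:
13200 = 51·257 + 93
257 = 2·93 + 71
93 = 1·71 + 22
71 = 3·22 + 5
22 = 4·5 + 2
5 = 2·2 + 1
2 = 2·1 + 0
Back-substitute:
1 = 5 − 2·2
1 = −2·22 + 9·5
1 = 9·71 − 29·22
1 = −29·93 + 38·71
1 = 38·257 − 105·93
1 = −105·13200 + 5393·257
So 257·5393 ≡ 1 (mod 13200), hence d = 5393.

5393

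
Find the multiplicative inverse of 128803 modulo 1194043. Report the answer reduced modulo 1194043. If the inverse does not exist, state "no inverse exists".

Apply the Euclidean algorithm to 1194043 and 128803:
1194043 = 9×128803 + 34816
128803 = 3×34816 + 24355
34816 = 1×24355 + 10461
24355 = 2×10461 + 3433
10461 = 3×3433 + 162
3433 = 21×162 + 31
162 = 5×31 + 7
31 = 4×7 + 3
7 = 2×3 + 1
3 = 3×1 + 0
gcd = 1, so the inverse exists. Back-substitute:
1 = 7 − 2·3
1 = −2·31 + 9·7
1 = 9·162 − 47·31
1 = −47·3433 + 996·162
1 = 996·10461 − 3035·3433
1 = −3035·24355 + 7066·10461
1 = 7066·34816 − 10101·24355
1 = −10101·128803 + 37369·34816
1 = 37369·1194043 − 346422·128803
So 128803·(-346422) ≡ 1 (mod 1194043), and -346422 ≡ 847621 (mod 1194043).

847621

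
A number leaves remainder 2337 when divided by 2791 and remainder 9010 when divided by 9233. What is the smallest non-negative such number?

19204417

Write x = 2337 + 2791·k. Then 2791·k ≡ 9010 − 2337 ≡ 6673 (mod 9233).
Need 2791⁻¹ mod 9233. Extended Euclid on (9233, 2791):
9233 = 3×2791 + 860
2791 = 3×860 + 211
860 = 4×211 + 16
211 = 13×16 + 3
16 = 5×3 + 1
3 = 3×1 + 0
Back-substitute:
1 = 16 − 5·3
1 = −5·211 + 66·16
1 = 66·860 − 269·211
1 = −269·2791 + 873·860
1 = 873·9233 − 2888·2791
2791⁻¹ ≡ 6345 (mod 9233), so k ≡ 6345·6673 ≡ 6880 (mod 9233).
x = 2337 + 2791·6880 = 19204417.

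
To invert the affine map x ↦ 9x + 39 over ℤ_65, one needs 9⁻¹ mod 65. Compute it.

29

Extended Euclidean algorithm:
65 = 7×9 + 2
9 = 4×2 + 1
2 = 2×1 + 0
gcd = 1, so the inverse exists. Back-substitute:
1 = 9 − 4·2
1 = −4·65 + 29·9
So 9·29 ≡ 1 (mod 65).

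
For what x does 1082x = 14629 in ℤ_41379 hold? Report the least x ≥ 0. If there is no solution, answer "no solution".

First find gcd(1082, 41379):
41379 = 38·1082 + 263
1082 = 4·263 + 30
263 = 8·30 + 23
30 = 1·23 + 7
23 = 3·7 + 2
7 = 3·2 + 1
2 = 2·1 + 0
gcd = 1, so a unique solution mod 41379 exists.
Back-substitute for the Bézout coefficients:
1 = 7 − 3·2
1 = −3·23 + 10·7
1 = 10·30 − 13·23
1 = −13·263 + 114·30
1 = 114·1082 − 469·263
1 = −469·41379 + 17936·1082
So 1082·(17936) ≡ 1 (mod 41379), giving 1082⁻¹ ≡ 17936.
x ≡ 1082⁻¹·14629 ≡ 17936·14629 ≡ 1505 (mod 41379).

1505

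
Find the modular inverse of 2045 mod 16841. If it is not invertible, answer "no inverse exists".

11274

gcd(16841, 2045) by repeated division:
16841 = 8·2045 + 481
2045 = 4·481 + 121
481 = 3·121 + 118
121 = 1·118 + 3
118 = 39·3 + 1
3 = 3·1 + 0
gcd = 1, so the inverse exists. Back-substitute:
1 = 118 − 39·3
1 = −39·121 + 40·118
1 = 40·481 − 159·121
1 = −159·2045 + 676·481
1 = 676·16841 − 5567·2045
Hence 2045⁻¹ ≡ -5567 ≡ 11274 (mod 16841).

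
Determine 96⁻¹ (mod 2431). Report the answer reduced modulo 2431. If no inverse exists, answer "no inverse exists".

gcd(2431, 96) by repeated division:
2431 = 25×96 + 31
96 = 3×31 + 3
31 = 10×3 + 1
3 = 3×1 + 0
The gcd is 1. Working backward:
1 = 31 − 10·3
1 = −10·96 + 31·31
1 = 31·2431 − 785·96
Thus 96·(-785) ≡ 1 (mod 2431); reducing, -785 mod 2431 = 1646.

1646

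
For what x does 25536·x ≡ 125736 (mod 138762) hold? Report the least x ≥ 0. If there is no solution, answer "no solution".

7982

First find gcd(25536, 138762):
138762 = 5·25536 + 11082
25536 = 2·11082 + 3372
11082 = 3·3372 + 966
3372 = 3·966 + 474
966 = 2·474 + 18
474 = 26·18 + 6
18 = 3·6 + 0
gcd = 6 and 6 | 125736, so solutions exist. Divide through by 6: 4256x ≡ 20956 (mod 23127).
Now find 4256⁻¹ mod 23127:
23127 = 5×4256 + 1847
4256 = 2×1847 + 562
1847 = 3×562 + 161
562 = 3×161 + 79
161 = 2×79 + 3
79 = 26×3 + 1
3 = 3×1 + 0
Back-substitute:
1 = 79 − 26·3
1 = −26·161 + 53·79
1 = 53·562 − 185·161
1 = −185·1847 + 608·562
1 = 608·4256 − 1401·1847
1 = −1401·23127 + 7613·4256
So 4256⁻¹ ≡ 7613 (mod 23127).
Then x ≡ 7613·20956 ≡ 7982 (mod 23127); the smallest non-negative solution is x = 7982.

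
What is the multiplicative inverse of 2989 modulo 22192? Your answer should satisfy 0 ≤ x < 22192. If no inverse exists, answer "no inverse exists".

Apply the Euclidean algorithm to 22192 and 2989:
22192 = 7×2989 + 1269
2989 = 2×1269 + 451
1269 = 2×451 + 367
451 = 1×367 + 84
367 = 4×84 + 31
84 = 2×31 + 22
31 = 1×22 + 9
22 = 2×9 + 4
9 = 2×4 + 1
4 = 4×1 + 0
gcd = 1, so the inverse exists. Back-substitute:
1 = 9 − 2·4
1 = −2·22 + 5·9
1 = 5·31 − 7·22
1 = −7·84 + 19·31
1 = 19·367 − 83·84
1 = −83·451 + 102·367
1 = 102·1269 − 287·451
1 = −287·2989 + 676·1269
1 = 676·22192 − 5019·2989
Thus 2989·(-5019) ≡ 1 (mod 22192); reducing, -5019 mod 22192 = 17173.

17173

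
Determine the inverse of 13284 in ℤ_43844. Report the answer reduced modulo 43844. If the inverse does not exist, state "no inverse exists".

no inverse exists

Compute gcd(13284, 43844):
43844 = 3·13284 + 3992
13284 = 3·3992 + 1308
3992 = 3·1308 + 68
1308 = 19·68 + 16
68 = 4·16 + 4
16 = 4·4 + 0
gcd(13284, 43844) = 4 ≠ 1, so 13284 has no multiplicative inverse modulo 43844.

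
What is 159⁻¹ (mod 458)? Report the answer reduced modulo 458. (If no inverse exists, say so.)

193

Apply the Euclidean algorithm to 458 and 159:
458 = 2×159 + 140
159 = 1×140 + 19
140 = 7×19 + 7
19 = 2×7 + 5
7 = 1×5 + 2
5 = 2×2 + 1
2 = 2×1 + 0
Since gcd(159, 458) = 1, back-substitute to write 1 as a combination:
1 = 5 − 2·2
1 = −2·7 + 3·5
1 = 3·19 − 8·7
1 = −8·140 + 59·19
1 = 59·159 − 67·140
1 = −67·458 + 193·159
So 159·193 ≡ 1 (mod 458).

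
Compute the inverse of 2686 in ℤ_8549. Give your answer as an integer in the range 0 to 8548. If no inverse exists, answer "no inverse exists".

8253

Run Euclid on (8549, 2686):
8549 = 3*2686 + 491
2686 = 5*491 + 231
491 = 2*231 + 29
231 = 7*29 + 28
29 = 1*28 + 1
28 = 28*1 + 0
The gcd is 1. Working backward:
1 = 29 − 28
1 = −231 + 8·29
1 = 8·491 − 17·231
1 = −17·2686 + 93·491
1 = 93·8549 − 296·2686
Hence 2686⁻¹ ≡ -296 ≡ 8253 (mod 8549).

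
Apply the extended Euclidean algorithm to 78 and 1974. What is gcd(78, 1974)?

Apply Euclid's algorithm to 1974 and 78:
1974 = 25×78 + 24
78 = 3×24 + 6
24 = 4×6 + 0
gcd(78, 1974) = 6.
Express as a combination:
6 = 78 − 3·24
6 = −3·1974 + 76·78
So 6 = (-3)·1974 + (76)·78.

6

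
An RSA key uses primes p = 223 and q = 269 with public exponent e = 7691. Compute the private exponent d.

φ(n) = (p−1)(q−1) = 222·268 = 59496.
Need d with 7691·d ≡ 1 (mod 59496). Apply the extended Euclidean algorithm:
59496 = 7*7691 + 5659
7691 = 1*5659 + 2032
5659 = 2*2032 + 1595
2032 = 1*1595 + 437
1595 = 3*437 + 284
437 = 1*284 + 153
284 = 1*153 + 131
153 = 1*131 + 22
131 = 5*22 + 21
22 = 1*21 + 1
21 = 21*1 + 0
Back-substitute:
1 = 22 − 21
1 = −131 + 6·22
1 = 6·153 − 7·131
1 = −7·284 + 13·153
1 = 13·437 − 20·284
1 = −20·1595 + 73·437
1 = 73·2032 − 93·1595
1 = −93·5659 + 259·2032
1 = 259·7691 − 352·5659
1 = −352·59496 + 2723·7691
So 7691·2723 ≡ 1 (mod 59496), hence d = 2723.

2723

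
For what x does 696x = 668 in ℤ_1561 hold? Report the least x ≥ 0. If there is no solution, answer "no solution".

925

First find gcd(696, 1561):
1561 = 2×696 + 169
696 = 4×169 + 20
169 = 8×20 + 9
20 = 2×9 + 2
9 = 4×2 + 1
2 = 2×1 + 0
gcd = 1, so a unique solution mod 1561 exists.
Back-substitute for the Bézout coefficients:
1 = 9 − 4·2
1 = −4·20 + 9·9
1 = 9·169 − 76·20
1 = −76·696 + 313·169
1 = 313·1561 − 702·696
So 696·(-702) ≡ 1 (mod 1561), giving 696⁻¹ ≡ 859.
x ≡ 696⁻¹·668 ≡ 859·668 ≡ 925 (mod 1561).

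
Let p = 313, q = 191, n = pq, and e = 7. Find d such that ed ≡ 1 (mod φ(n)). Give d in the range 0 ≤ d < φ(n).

42343

φ(n) = (p−1)(q−1) = 312·190 = 59280.
Need d with 7·d ≡ 1 (mod 59280). Apply the extended Euclidean algorithm:
59280 = 8468*7 + 4
7 = 1*4 + 3
4 = 1*3 + 1
3 = 3*1 + 0
Back-substitute:
1 = 4 − 3
1 = −7 + 2·4
1 = 2·59280 − 16937·7
So 7·(-16937) ≡ 1 (mod 59280), hence d ≡ -16937 ≡ 42343 (mod 59280).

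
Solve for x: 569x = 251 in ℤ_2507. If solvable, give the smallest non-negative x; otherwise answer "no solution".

560

First find gcd(569, 2507):
2507 = 4*569 + 231
569 = 2*231 + 107
231 = 2*107 + 17
107 = 6*17 + 5
17 = 3*5 + 2
5 = 2*2 + 1
2 = 2*1 + 0
gcd = 1, so a unique solution mod 2507 exists.
Back-substitute for the Bézout coefficients:
1 = 5 − 2·2
1 = −2·17 + 7·5
1 = 7·107 − 44·17
1 = −44·231 + 95·107
1 = 95·569 − 234·231
1 = −234·2507 + 1031·569
So 569·(1031) ≡ 1 (mod 2507), giving 569⁻¹ ≡ 1031.
x ≡ 569⁻¹·251 ≡ 1031·251 ≡ 560 (mod 2507).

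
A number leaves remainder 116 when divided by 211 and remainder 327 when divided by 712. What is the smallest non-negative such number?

Write x = 116 + 211·k. Then 211·k ≡ 327 − 116 ≡ 211 (mod 712).
Need 211⁻¹ mod 712. Extended Euclid on (712, 211):
712 = 3·211 + 79
211 = 2·79 + 53
79 = 1·53 + 26
53 = 2·26 + 1
26 = 26·1 + 0
Back-substitute:
1 = 53 − 2·26
1 = −2·79 + 3·53
1 = 3·211 − 8·79
1 = −8·712 + 27·211
211⁻¹ ≡ 27 (mod 712), so k ≡ 27·211 ≡ 1 (mod 712).
x = 116 + 211·1 = 327.

327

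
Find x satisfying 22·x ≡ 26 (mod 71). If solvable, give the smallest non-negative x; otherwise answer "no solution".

First find gcd(22, 71):
71 = 3*22 + 5
22 = 4*5 + 2
5 = 2*2 + 1
2 = 2*1 + 0
gcd = 1, so a unique solution mod 71 exists.
Back-substitute for the Bézout coefficients:
1 = 5 − 2·2
1 = −2·22 + 9·5
1 = 9·71 − 29·22
So 22·(-29) ≡ 1 (mod 71), giving 22⁻¹ ≡ 42.
x ≡ 22⁻¹·26 ≡ 42·26 ≡ 27 (mod 71).

27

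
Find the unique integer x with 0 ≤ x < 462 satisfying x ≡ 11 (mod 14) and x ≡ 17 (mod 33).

Write x = 11 + 14·k. Then 14·k ≡ 17 − 11 ≡ 6 (mod 33).
Need 14⁻¹ mod 33. Extended Euclid on (33, 14):
33 = 2·14 + 5
14 = 2·5 + 4
5 = 1·4 + 1
4 = 4·1 + 0
Back-substitute:
1 = 5 − 4
1 = −14 + 3·5
1 = 3·33 − 7·14
14⁻¹ ≡ 26 (mod 33), so k ≡ 26·6 ≡ 24 (mod 33).
x = 11 + 14·24 = 347.

347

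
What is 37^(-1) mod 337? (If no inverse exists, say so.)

82

gcd(337, 37) by repeated division:
337 = 9×37 + 4
37 = 9×4 + 1
4 = 4×1 + 0
Since gcd(37, 337) = 1, back-substitute to write 1 as a combination:
1 = 37 − 9·4
1 = −9·337 + 82·37
So 37·82 ≡ 1 (mod 337).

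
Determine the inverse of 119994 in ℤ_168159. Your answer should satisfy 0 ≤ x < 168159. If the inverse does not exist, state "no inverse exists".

no inverse exists

Euclidean algorithm on 168159, 119994:
168159 = 1·119994 + 48165
119994 = 2·48165 + 23664
48165 = 2·23664 + 837
23664 = 28·837 + 228
837 = 3·228 + 153
228 = 1·153 + 75
153 = 2·75 + 3
75 = 25·3 + 0
The gcd is 3, not 1, hence no inverse exists.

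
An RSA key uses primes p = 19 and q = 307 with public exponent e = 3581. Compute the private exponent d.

5165

φ(n) = (p−1)(q−1) = 18·306 = 5508.
Need d with 3581·d ≡ 1 (mod 5508). Apply the extended Euclidean algorithm:
5508 = 1×3581 + 1927
3581 = 1×1927 + 1654
1927 = 1×1654 + 273
1654 = 6×273 + 16
273 = 17×16 + 1
16 = 16×1 + 0
Back-substitute:
1 = 273 − 17·16
1 = −17·1654 + 103·273
1 = 103·1927 − 120·1654
1 = −120·3581 + 223·1927
1 = 223·5508 − 343·3581
So 3581·(-343) ≡ 1 (mod 5508), hence d ≡ -343 ≡ 5165 (mod 5508).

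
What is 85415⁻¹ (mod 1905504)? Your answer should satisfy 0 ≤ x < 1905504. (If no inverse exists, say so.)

1279319

gcd(1905504, 85415) by repeated division:
1905504 = 22×85415 + 26374
85415 = 3×26374 + 6293
26374 = 4×6293 + 1202
6293 = 5×1202 + 283
1202 = 4×283 + 70
283 = 4×70 + 3
70 = 23×3 + 1
3 = 3×1 + 0
gcd = 1, so the inverse exists. Back-substitute:
1 = 70 − 23·3
1 = −23·283 + 93·70
1 = 93·1202 − 395·283
1 = −395·6293 + 2068·1202
1 = 2068·26374 − 8667·6293
1 = −8667·85415 + 28069·26374
1 = 28069·1905504 − 626185·85415
Hence 85415⁻¹ ≡ -626185 ≡ 1279319 (mod 1905504).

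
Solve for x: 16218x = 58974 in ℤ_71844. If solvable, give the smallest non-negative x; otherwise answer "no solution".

First find gcd(16218, 71844):
71844 = 4×16218 + 6972
16218 = 2×6972 + 2274
6972 = 3×2274 + 150
2274 = 15×150 + 24
150 = 6×24 + 6
24 = 4×6 + 0
gcd = 6 and 6 | 58974, so solutions exist. Divide through by 6: 2703x ≡ 9829 (mod 11974).
Now find 2703⁻¹ mod 11974:
11974 = 4*2703 + 1162
2703 = 2*1162 + 379
1162 = 3*379 + 25
379 = 15*25 + 4
25 = 6*4 + 1
4 = 4*1 + 0
Back-substitute:
1 = 25 − 6·4
1 = −6·379 + 91·25
1 = 91·1162 − 279·379
1 = −279·2703 + 649·1162
1 = 649·11974 − 2875·2703
So 2703·(-2875) ≡ 1 (mod 11974), i.e. 2703⁻¹ ≡ 9099.
Then x ≡ 9099·9829 ≡ 265 (mod 11974); the smallest non-negative solution is x = 265.

265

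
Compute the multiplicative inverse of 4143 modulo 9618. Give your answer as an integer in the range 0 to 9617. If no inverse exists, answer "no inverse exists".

no inverse exists

Compute gcd(4143, 9618):
9618 = 2×4143 + 1332
4143 = 3×1332 + 147
1332 = 9×147 + 9
147 = 16×9 + 3
9 = 3×3 + 0
Since gcd = 3 > 1, 4143 is not a unit mod 9618.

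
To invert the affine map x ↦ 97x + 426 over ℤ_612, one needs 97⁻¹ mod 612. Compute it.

265

Extended Euclidean algorithm:
612 = 6*97 + 30
97 = 3*30 + 7
30 = 4*7 + 2
7 = 3*2 + 1
2 = 2*1 + 0
The gcd is 1. Working backward:
1 = 7 − 3·2
1 = −3·30 + 13·7
1 = 13·97 − 42·30
1 = −42·612 + 265·97
So 97·265 ≡ 1 (mod 612).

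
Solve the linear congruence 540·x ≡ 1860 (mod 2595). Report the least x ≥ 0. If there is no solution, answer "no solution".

138

First find gcd(540, 2595):
2595 = 4·540 + 435
540 = 1·435 + 105
435 = 4·105 + 15
105 = 7·15 + 0
gcd = 15 and 15 | 1860, so solutions exist. Divide through by 15: 36x ≡ 124 (mod 173).
Now find 36⁻¹ mod 173:
173 = 4*36 + 29
36 = 1*29 + 7
29 = 4*7 + 1
7 = 7*1 + 0
Back-substitute:
1 = 29 − 4·7
1 = −4·36 + 5·29
1 = 5·173 − 24·36
So 36·(-24) ≡ 1 (mod 173), i.e. 36⁻¹ ≡ 149.
Then x ≡ 149·124 ≡ 138 (mod 173); the smallest non-negative solution is x = 138.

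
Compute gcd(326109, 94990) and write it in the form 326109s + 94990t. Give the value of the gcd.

Repeated division:
326109 = 3×94990 + 41139
94990 = 2×41139 + 12712
41139 = 3×12712 + 3003
12712 = 4×3003 + 700
3003 = 4×700 + 203
700 = 3×203 + 91
203 = 2×91 + 21
91 = 4×21 + 7
21 = 3×7 + 0
gcd(326109, 94990) = 7.
Back-substituting:
7 = 91 − 4·21
7 = −4·203 + 9·91
7 = 9·700 − 31·203
7 = −31·3003 + 133·700
7 = 133·12712 − 563·3003
7 = −563·41139 + 1822·12712
7 = 1822·94990 − 4207·41139
7 = −4207·326109 + 14443·94990
So 7 = (-4207)·326109 + (14443)·94990.

7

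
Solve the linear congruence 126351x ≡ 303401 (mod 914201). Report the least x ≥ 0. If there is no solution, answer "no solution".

502733

First find gcd(126351, 914201):
914201 = 7*126351 + 29744
126351 = 4*29744 + 7375
29744 = 4*7375 + 244
7375 = 30*244 + 55
244 = 4*55 + 24
55 = 2*24 + 7
24 = 3*7 + 3
7 = 2*3 + 1
3 = 3*1 + 0
gcd = 1, so a unique solution mod 914201 exists.
Back-substitute for the Bézout coefficients:
1 = 7 − 2·3
1 = −2·24 + 7·7
1 = 7·55 − 16·24
1 = −16·244 + 71·55
1 = 71·7375 − 2146·244
1 = −2146·29744 + 8655·7375
1 = 8655·126351 − 36766·29744
1 = −36766·914201 + 266017·126351
So 126351·(266017) ≡ 1 (mod 914201), giving 126351⁻¹ ≡ 266017.
x ≡ 126351⁻¹·303401 ≡ 266017·303401 ≡ 502733 (mod 914201).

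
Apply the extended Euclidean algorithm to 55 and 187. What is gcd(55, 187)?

Repeated division:
187 = 3×55 + 22
55 = 2×22 + 11
22 = 2×11 + 0
gcd(55, 187) = 11.
Working backward:
11 = 55 − 2·22
11 = −2·187 + 7·55
So 11 = (-2)·187 + (7)·55.

11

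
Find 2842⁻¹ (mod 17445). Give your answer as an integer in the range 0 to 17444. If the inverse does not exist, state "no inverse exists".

gcd(17445, 2842) by repeated division:
17445 = 6×2842 + 393
2842 = 7×393 + 91
393 = 4×91 + 29
91 = 3×29 + 4
29 = 7×4 + 1
4 = 4×1 + 0
gcd = 1, so the inverse exists. Back-substitute:
1 = 29 − 7·4
1 = −7·91 + 22·29
1 = 22·393 − 95·91
1 = −95·2842 + 687·393
1 = 687·17445 − 4217·2842
Hence 2842⁻¹ ≡ -4217 ≡ 13228 (mod 17445).

13228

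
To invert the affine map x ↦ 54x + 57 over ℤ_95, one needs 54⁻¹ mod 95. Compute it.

Extended Euclidean algorithm:
95 = 1×54 + 41
54 = 1×41 + 13
41 = 3×13 + 2
13 = 6×2 + 1
2 = 2×1 + 0
gcd = 1, so the inverse exists. Back-substitute:
1 = 13 − 6·2
1 = −6·41 + 19·13
1 = 19·54 − 25·41
1 = −25·95 + 44·54
So 54·44 ≡ 1 (mod 95).

44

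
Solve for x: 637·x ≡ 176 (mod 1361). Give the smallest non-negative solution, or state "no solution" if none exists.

872

First find gcd(637, 1361):
1361 = 2×637 + 87
637 = 7×87 + 28
87 = 3×28 + 3
28 = 9×3 + 1
3 = 3×1 + 0
gcd = 1, so a unique solution mod 1361 exists.
Back-substitute for the Bézout coefficients:
1 = 28 − 9·3
1 = −9·87 + 28·28
1 = 28·637 − 205·87
1 = −205·1361 + 438·637
So 637·(438) ≡ 1 (mod 1361), giving 637⁻¹ ≡ 438.
x ≡ 637⁻¹·176 ≡ 438·176 ≡ 872 (mod 1361).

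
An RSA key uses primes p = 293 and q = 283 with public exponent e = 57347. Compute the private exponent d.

15443

φ(n) = (p−1)(q−1) = 292·282 = 82344.
Need d with 57347·d ≡ 1 (mod 82344). Apply the extended Euclidean algorithm:
82344 = 1*57347 + 24997
57347 = 2*24997 + 7353
24997 = 3*7353 + 2938
7353 = 2*2938 + 1477
2938 = 1*1477 + 1461
1477 = 1*1461 + 16
1461 = 91*16 + 5
16 = 3*5 + 1
5 = 5*1 + 0
Back-substitute:
1 = 16 − 3·5
1 = −3·1461 + 274·16
1 = 274·1477 − 277·1461
1 = −277·2938 + 551·1477
1 = 551·7353 − 1379·2938
1 = −1379·24997 + 4688·7353
1 = 4688·57347 − 10755·24997
1 = −10755·82344 + 15443·57347
So 57347·15443 ≡ 1 (mod 82344), hence d = 15443.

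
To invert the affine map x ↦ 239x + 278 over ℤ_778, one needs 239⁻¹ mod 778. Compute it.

153

Apply the Euclidean algorithm to 778 and 239:
778 = 3*239 + 61
239 = 3*61 + 56
61 = 1*56 + 5
56 = 11*5 + 1
5 = 5*1 + 0
Since gcd(239, 778) = 1, back-substitute to write 1 as a combination:
1 = 56 − 11·5
1 = −11·61 + 12·56
1 = 12·239 − 47·61
1 = −47·778 + 153·239
So 239·153 ≡ 1 (mod 778).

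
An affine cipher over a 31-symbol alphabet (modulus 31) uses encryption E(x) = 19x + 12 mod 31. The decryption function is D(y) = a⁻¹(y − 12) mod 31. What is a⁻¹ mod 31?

18

Run Euclid on (31, 19):
31 = 1·19 + 12
19 = 1·12 + 7
12 = 1·7 + 5
7 = 1·5 + 2
5 = 2·2 + 1
2 = 2·1 + 0
gcd = 1, so the inverse exists. Back-substitute:
1 = 5 − 2·2
1 = −2·7 + 3·5
1 = 3·12 − 5·7
1 = −5·19 + 8·12
1 = 8·31 − 13·19
So 19·(-13) ≡ 1 (mod 31), and -13 ≡ 18 (mod 31).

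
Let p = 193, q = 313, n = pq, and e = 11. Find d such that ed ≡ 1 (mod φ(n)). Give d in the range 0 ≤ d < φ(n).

φ(n) = (p−1)(q−1) = 192·312 = 59904.
Need d with 11·d ≡ 1 (mod 59904). Apply the extended Euclidean algorithm:
59904 = 5445*11 + 9
11 = 1*9 + 2
9 = 4*2 + 1
2 = 2*1 + 0
Back-substitute:
1 = 9 − 4·2
1 = −4·11 + 5·9
1 = 5·59904 − 27229·11
So 11·(-27229) ≡ 1 (mod 59904), hence d ≡ -27229 ≡ 32675 (mod 59904).

32675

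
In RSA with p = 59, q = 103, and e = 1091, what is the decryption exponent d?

φ(n) = (p−1)(q−1) = 58·102 = 5916.
Need d with 1091·d ≡ 1 (mod 5916). Apply the extended Euclidean algorithm:
5916 = 5·1091 + 461
1091 = 2·461 + 169
461 = 2·169 + 123
169 = 1·123 + 46
123 = 2·46 + 31
46 = 1·31 + 15
31 = 2·15 + 1
15 = 15·1 + 0
Back-substitute:
1 = 31 − 2·15
1 = −2·46 + 3·31
1 = 3·123 − 8·46
1 = −8·169 + 11·123
1 = 11·461 − 30·169
1 = −30·1091 + 71·461
1 = 71·5916 − 385·1091
So 1091·(-385) ≡ 1 (mod 5916), hence d ≡ -385 ≡ 5531 (mod 5916).

5531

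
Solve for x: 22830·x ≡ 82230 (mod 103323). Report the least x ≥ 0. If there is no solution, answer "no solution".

First find gcd(22830, 103323):
103323 = 4×22830 + 12003
22830 = 1×12003 + 10827
12003 = 1×10827 + 1176
10827 = 9×1176 + 243
1176 = 4×243 + 204
243 = 1×204 + 39
204 = 5×39 + 9
39 = 4×9 + 3
9 = 3×3 + 0
gcd = 3 and 3 | 82230, so solutions exist. Divide through by 3: 7610x ≡ 27410 (mod 34441).
Now find 7610⁻¹ mod 34441:
34441 = 4×7610 + 4001
7610 = 1×4001 + 3609
4001 = 1×3609 + 392
3609 = 9×392 + 81
392 = 4×81 + 68
81 = 1×68 + 13
68 = 5×13 + 3
13 = 4×3 + 1
3 = 3×1 + 0
Back-substitute:
1 = 13 − 4·3
1 = −4·68 + 21·13
1 = 21·81 − 25·68
1 = −25·392 + 121·81
1 = 121·3609 − 1114·392
1 = −1114·4001 + 1235·3609
1 = 1235·7610 − 2349·4001
1 = −2349·34441 + 10631·7610
So 7610⁻¹ ≡ 10631 (mod 34441).
Then x ≡ 10631·27410 ≡ 24850 (mod 34441); the smallest non-negative solution is x = 24850.

24850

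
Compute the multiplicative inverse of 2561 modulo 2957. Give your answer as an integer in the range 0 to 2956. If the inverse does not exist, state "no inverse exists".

1023

Extended Euclidean algorithm:
2957 = 1·2561 + 396
2561 = 6·396 + 185
396 = 2·185 + 26
185 = 7·26 + 3
26 = 8·3 + 2
3 = 1·2 + 1
2 = 2·1 + 0
gcd = 1, so the inverse exists. Back-substitute:
1 = 3 − 2
1 = −26 + 9·3
1 = 9·185 − 64·26
1 = −64·396 + 137·185
1 = 137·2561 − 886·396
1 = −886·2957 + 1023·2561
So 2561·1023 ≡ 1 (mod 2957).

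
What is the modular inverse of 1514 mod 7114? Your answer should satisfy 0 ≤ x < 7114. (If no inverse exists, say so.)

no inverse exists

Euclidean algorithm on 7114, 1514:
7114 = 4×1514 + 1058
1514 = 1×1058 + 456
1058 = 2×456 + 146
456 = 3×146 + 18
146 = 8×18 + 2
18 = 9×2 + 0
The gcd is 2, not 1, hence no inverse exists.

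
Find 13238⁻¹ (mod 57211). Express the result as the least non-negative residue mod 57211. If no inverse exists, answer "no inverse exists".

10921

gcd(57211, 13238) by repeated division:
57211 = 4·13238 + 4259
13238 = 3·4259 + 461
4259 = 9·461 + 110
461 = 4·110 + 21
110 = 5·21 + 5
21 = 4·5 + 1
5 = 5·1 + 0
Since gcd(13238, 57211) = 1, back-substitute to write 1 as a combination:
1 = 21 − 4·5
1 = −4·110 + 21·21
1 = 21·461 − 88·110
1 = −88·4259 + 813·461
1 = 813·13238 − 2527·4259
1 = −2527·57211 + 10921·13238
So 13238·10921 ≡ 1 (mod 57211).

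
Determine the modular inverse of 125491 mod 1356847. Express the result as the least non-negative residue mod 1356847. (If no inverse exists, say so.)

274146

Extended Euclidean algorithm:
1356847 = 10·125491 + 101937
125491 = 1·101937 + 23554
101937 = 4·23554 + 7721
23554 = 3·7721 + 391
7721 = 19·391 + 292
391 = 1·292 + 99
292 = 2·99 + 94
99 = 1·94 + 5
94 = 18·5 + 4
5 = 1·4 + 1
4 = 4·1 + 0
Since gcd(125491, 1356847) = 1, back-substitute to write 1 as a combination:
1 = 5 − 4
1 = −94 + 19·5
1 = 19·99 − 20·94
1 = −20·292 + 59·99
1 = 59·391 − 79·292
1 = −79·7721 + 1560·391
1 = 1560·23554 − 4759·7721
1 = −4759·101937 + 20596·23554
1 = 20596·125491 − 25355·101937
1 = −25355·1356847 + 274146·125491
So 125491·274146 ≡ 1 (mod 1356847).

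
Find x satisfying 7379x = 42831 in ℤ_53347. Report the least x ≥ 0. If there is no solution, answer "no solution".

13207

First find gcd(7379, 53347):
53347 = 7×7379 + 1694
7379 = 4×1694 + 603
1694 = 2×603 + 488
603 = 1×488 + 115
488 = 4×115 + 28
115 = 4×28 + 3
28 = 9×3 + 1
3 = 3×1 + 0
gcd = 1, so a unique solution mod 53347 exists.
Back-substitute for the Bézout coefficients:
1 = 28 − 9·3
1 = −9·115 + 37·28
1 = 37·488 − 157·115
1 = −157·603 + 194·488
1 = 194·1694 − 545·603
1 = −545·7379 + 2374·1694
1 = 2374·53347 − 17163·7379
So 7379·(-17163) ≡ 1 (mod 53347), giving 7379⁻¹ ≡ 36184.
x ≡ 7379⁻¹·42831 ≡ 36184·42831 ≡ 13207 (mod 53347).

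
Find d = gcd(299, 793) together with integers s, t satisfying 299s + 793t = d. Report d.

13

Euclidean algorithm:
793 = 2·299 + 195
299 = 1·195 + 104
195 = 1·104 + 91
104 = 1·91 + 13
91 = 7·13 + 0
gcd(299, 793) = 13.
Express as a combination:
13 = 104 − 91
13 = −195 + 2·104
13 = 2·299 − 3·195
13 = −3·793 + 8·299
So 13 = (-3)·793 + (8)·299.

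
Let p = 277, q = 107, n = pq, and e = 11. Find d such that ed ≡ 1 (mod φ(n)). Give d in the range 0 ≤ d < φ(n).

φ(n) = (p−1)(q−1) = 276·106 = 29256.
Need d with 11·d ≡ 1 (mod 29256). Apply the extended Euclidean algorithm:
29256 = 2659*11 + 7
11 = 1*7 + 4
7 = 1*4 + 3
4 = 1*3 + 1
3 = 3*1 + 0
Back-substitute:
1 = 4 − 3
1 = −7 + 2·4
1 = 2·11 − 3·7
1 = −3·29256 + 7979·11
So 11·7979 ≡ 1 (mod 29256), hence d = 7979.

7979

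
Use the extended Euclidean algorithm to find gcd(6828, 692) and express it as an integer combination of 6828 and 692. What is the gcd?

Repeated division:
6828 = 9·692 + 600
692 = 1·600 + 92
600 = 6·92 + 48
92 = 1·48 + 44
48 = 1·44 + 4
44 = 11·4 + 0
gcd(6828, 692) = 4.
Back-substituting:
4 = 48 − 44
4 = −92 + 2·48
4 = 2·600 − 13·92
4 = −13·692 + 15·600
4 = 15·6828 − 148·692
So 4 = (15)·6828 + (-148)·692.

4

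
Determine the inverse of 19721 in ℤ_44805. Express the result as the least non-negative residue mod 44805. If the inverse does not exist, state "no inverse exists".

41906

Apply the Euclidean algorithm to 44805 and 19721:
44805 = 2×19721 + 5363
19721 = 3×5363 + 3632
5363 = 1×3632 + 1731
3632 = 2×1731 + 170
1731 = 10×170 + 31
170 = 5×31 + 15
31 = 2×15 + 1
15 = 15×1 + 0
The gcd is 1. Working backward:
1 = 31 − 2·15
1 = −2·170 + 11·31
1 = 11·1731 − 112·170
1 = −112·3632 + 235·1731
1 = 235·5363 − 347·3632
1 = −347·19721 + 1276·5363
1 = 1276·44805 − 2899·19721
Thus 19721·(-2899) ≡ 1 (mod 44805); reducing, -2899 mod 44805 = 41906.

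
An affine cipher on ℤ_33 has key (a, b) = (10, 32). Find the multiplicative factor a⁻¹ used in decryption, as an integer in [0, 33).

gcd(33, 10) by repeated division:
33 = 3*10 + 3
10 = 3*3 + 1
3 = 3*1 + 0
gcd = 1, so the inverse exists. Back-substitute:
1 = 10 − 3·3
1 = −3·33 + 10·10
So 10·10 ≡ 1 (mod 33).

10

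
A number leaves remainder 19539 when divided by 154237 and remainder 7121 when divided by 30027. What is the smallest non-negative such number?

2923736111

Write x = 19539 + 154237·k. Then 154237·k ≡ 7121 − 19539 ≡ 17609 (mod 30027).
Need 154237⁻¹ mod 30027. Extended Euclid on (30027, 4102):
30027 = 7·4102 + 1313
4102 = 3·1313 + 163
1313 = 8·163 + 9
163 = 18·9 + 1
9 = 9·1 + 0
Back-substitute:
1 = 163 − 18·9
1 = −18·1313 + 145·163
1 = 145·4102 − 453·1313
1 = −453·30027 + 3316·4102
154237⁻¹ ≡ 3316 (mod 30027), so k ≡ 3316·17609 ≡ 18956 (mod 30027).
x = 19539 + 154237·18956 = 2923736111.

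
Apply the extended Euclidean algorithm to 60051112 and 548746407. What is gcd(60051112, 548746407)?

Repeated division:
548746407 = 9*60051112 + 8286399
60051112 = 7*8286399 + 2046319
8286399 = 4*2046319 + 101123
2046319 = 20*101123 + 23859
101123 = 4*23859 + 5687
23859 = 4*5687 + 1111
5687 = 5*1111 + 132
1111 = 8*132 + 55
132 = 2*55 + 22
55 = 2*22 + 11
22 = 2*11 + 0
gcd(60051112, 548746407) = 11.
Back-substituting:
11 = 55 − 2·22
11 = −2·132 + 5·55
11 = 5·1111 − 42·132
11 = −42·5687 + 215·1111
11 = 215·23859 − 902·5687
11 = −902·101123 + 3823·23859
11 = 3823·2046319 − 77362·101123
11 = −77362·8286399 + 313271·2046319
11 = 313271·60051112 − 2270259·8286399
11 = −2270259·548746407 + 20745602·60051112
So 11 = (-2270259)·548746407 + (20745602)·60051112.

11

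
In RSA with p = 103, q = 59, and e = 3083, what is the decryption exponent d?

71

φ(n) = (p−1)(q−1) = 102·58 = 5916.
Need d with 3083·d ≡ 1 (mod 5916). Apply the extended Euclidean algorithm:
5916 = 1×3083 + 2833
3083 = 1×2833 + 250
2833 = 11×250 + 83
250 = 3×83 + 1
83 = 83×1 + 0
Back-substitute:
1 = 250 − 3·83
1 = −3·2833 + 34·250
1 = 34·3083 − 37·2833
1 = −37·5916 + 71·3083
So 3083·71 ≡ 1 (mod 5916), hence d = 71.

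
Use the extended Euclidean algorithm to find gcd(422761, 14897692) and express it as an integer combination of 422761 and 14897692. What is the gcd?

Repeated division:
14897692 = 35·422761 + 101057
422761 = 4·101057 + 18533
101057 = 5·18533 + 8392
18533 = 2·8392 + 1749
8392 = 4·1749 + 1396
1749 = 1·1396 + 353
1396 = 3·353 + 337
353 = 1·337 + 16
337 = 21·16 + 1
16 = 16·1 + 0
gcd(422761, 14897692) = 1.
Express as a combination:
1 = 337 − 21·16
1 = −21·353 + 22·337
1 = 22·1396 − 87·353
1 = −87·1749 + 109·1396
1 = 109·8392 − 523·1749
1 = −523·18533 + 1155·8392
1 = 1155·101057 − 6298·18533
1 = −6298·422761 + 26347·101057
1 = 26347·14897692 − 928443·422761
So 1 = (26347)·14897692 + (-928443)·422761.

1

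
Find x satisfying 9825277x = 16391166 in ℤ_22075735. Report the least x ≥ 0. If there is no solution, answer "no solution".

274488

First find gcd(9825277, 22075735):
22075735 = 2*9825277 + 2425181
9825277 = 4*2425181 + 124553
2425181 = 19*124553 + 58674
124553 = 2*58674 + 7205
58674 = 8*7205 + 1034
7205 = 6*1034 + 1001
1034 = 1*1001 + 33
1001 = 30*33 + 11
33 = 3*11 + 0
gcd = 11 and 11 | 16391166, so solutions exist. Divide through by 11: 893207x ≡ 1490106 (mod 2006885).
Now find 893207⁻¹ mod 2006885:
2006885 = 2×893207 + 220471
893207 = 4×220471 + 11323
220471 = 19×11323 + 5334
11323 = 2×5334 + 655
5334 = 8×655 + 94
655 = 6×94 + 91
94 = 1×91 + 3
91 = 30×3 + 1
3 = 3×1 + 0
Back-substitute:
1 = 91 − 30·3
1 = −30·94 + 31·91
1 = 31·655 − 216·94
1 = −216·5334 + 1759·655
1 = 1759·11323 − 3734·5334
1 = −3734·220471 + 72705·11323
1 = 72705·893207 − 294554·220471
1 = −294554·2006885 + 661813·893207
So 893207⁻¹ ≡ 661813 (mod 2006885).
Then x ≡ 661813·1490106 ≡ 274488 (mod 2006885); the smallest non-negative solution is x = 274488.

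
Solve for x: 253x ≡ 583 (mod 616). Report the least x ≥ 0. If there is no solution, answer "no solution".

First find gcd(253, 616):
616 = 2·253 + 110
253 = 2·110 + 33
110 = 3·33 + 11
33 = 3·11 + 0
gcd = 11 and 11 | 583, so solutions exist. Divide through by 11: 23x ≡ 53 (mod 56).
Now find 23⁻¹ mod 56:
56 = 2*23 + 10
23 = 2*10 + 3
10 = 3*3 + 1
3 = 3*1 + 0
Back-substitute:
1 = 10 − 3·3
1 = −3·23 + 7·10
1 = 7·56 − 17·23
So 23·(-17) ≡ 1 (mod 56), i.e. 23⁻¹ ≡ 39.
Then x ≡ 39·53 ≡ 51 (mod 56); the smallest non-negative solution is x = 51.

51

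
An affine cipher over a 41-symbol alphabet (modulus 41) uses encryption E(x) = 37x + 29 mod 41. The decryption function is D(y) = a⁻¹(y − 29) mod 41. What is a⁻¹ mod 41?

gcd(41, 37) by repeated division:
41 = 1*37 + 4
37 = 9*4 + 1
4 = 4*1 + 0
Since gcd(37, 41) = 1, back-substitute to write 1 as a combination:
1 = 37 − 9·4
1 = −9·41 + 10·37
So 37·10 ≡ 1 (mod 41).

10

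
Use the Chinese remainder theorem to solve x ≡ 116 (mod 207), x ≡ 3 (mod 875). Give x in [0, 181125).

179378

Write x = 116 + 207·k. Then 207·k ≡ 3 − 116 ≡ 762 (mod 875).
Need 207⁻¹ mod 875. Extended Euclid on (875, 207):
875 = 4*207 + 47
207 = 4*47 + 19
47 = 2*19 + 9
19 = 2*9 + 1
9 = 9*1 + 0
Back-substitute:
1 = 19 − 2·9
1 = −2·47 + 5·19
1 = 5·207 − 22·47
1 = −22·875 + 93·207
207⁻¹ ≡ 93 (mod 875), so k ≡ 93·762 ≡ 866 (mod 875).
x = 116 + 207·866 = 179378.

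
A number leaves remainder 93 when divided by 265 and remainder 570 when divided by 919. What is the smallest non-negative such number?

195398

Write x = 93 + 265·k. Then 265·k ≡ 570 − 93 ≡ 477 (mod 919).
Need 265⁻¹ mod 919. Extended Euclid on (919, 265):
919 = 3·265 + 124
265 = 2·124 + 17
124 = 7·17 + 5
17 = 3·5 + 2
5 = 2·2 + 1
2 = 2·1 + 0
Back-substitute:
1 = 5 − 2·2
1 = −2·17 + 7·5
1 = 7·124 − 51·17
1 = −51·265 + 109·124
1 = 109·919 − 378·265
265⁻¹ ≡ 541 (mod 919), so k ≡ 541·477 ≡ 737 (mod 919).
x = 93 + 265·737 = 195398.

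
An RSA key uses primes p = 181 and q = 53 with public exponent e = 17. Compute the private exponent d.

φ(n) = (p−1)(q−1) = 180·52 = 9360.
Need d with 17·d ≡ 1 (mod 9360). Apply the extended Euclidean algorithm:
9360 = 550·17 + 10
17 = 1·10 + 7
10 = 1·7 + 3
7 = 2·3 + 1
3 = 3·1 + 0
Back-substitute:
1 = 7 − 2·3
1 = −2·10 + 3·7
1 = 3·17 − 5·10
1 = −5·9360 + 2753·17
So 17·2753 ≡ 1 (mod 9360), hence d = 2753.

2753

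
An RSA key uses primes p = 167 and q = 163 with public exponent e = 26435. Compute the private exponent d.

φ(n) = (p−1)(q−1) = 166·162 = 26892.
Need d with 26435·d ≡ 1 (mod 26892). Apply the extended Euclidean algorithm:
26892 = 1×26435 + 457
26435 = 57×457 + 386
457 = 1×386 + 71
386 = 5×71 + 31
71 = 2×31 + 9
31 = 3×9 + 4
9 = 2×4 + 1
4 = 4×1 + 0
Back-substitute:
1 = 9 − 2·4
1 = −2·31 + 7·9
1 = 7·71 − 16·31
1 = −16·386 + 87·71
1 = 87·457 − 103·386
1 = −103·26435 + 5958·457
1 = 5958·26892 − 6061·26435
So 26435·(-6061) ≡ 1 (mod 26892), hence d ≡ -6061 ≡ 20831 (mod 26892).

20831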